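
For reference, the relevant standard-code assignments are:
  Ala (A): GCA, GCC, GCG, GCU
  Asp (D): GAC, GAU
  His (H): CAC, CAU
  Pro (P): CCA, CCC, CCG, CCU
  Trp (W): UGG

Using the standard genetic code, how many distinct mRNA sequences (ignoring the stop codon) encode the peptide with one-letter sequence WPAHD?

Trp: 1 codon.
Pro: 4 codons.
Ala: 4 codons.
His: 2 codons.
Asp: 2 codons.
1 × 4 × 4 × 2 × 2 = 64.

64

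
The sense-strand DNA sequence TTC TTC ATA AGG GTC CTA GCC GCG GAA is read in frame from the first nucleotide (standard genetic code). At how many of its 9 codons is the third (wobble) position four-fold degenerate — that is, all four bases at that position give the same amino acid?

Codon 1 TTC (Phe): third position 2-fold.
Codon 2 TTC (Phe): third position 2-fold.
Codon 3 ATA (Ile): third position 3-fold.
Codon 4 AGG (Arg): third position 2-fold.
Codon 5 GTC (Val): third position 4-fold.
Codon 6 CTA (Leu): third position 4-fold.
Codon 7 GCC (Ala): third position 4-fold.
Codon 8 GCG (Ala): third position 4-fold.
Codon 9 GAA (Glu): third position 2-fold.
Four-fold degenerate third positions: 4.

4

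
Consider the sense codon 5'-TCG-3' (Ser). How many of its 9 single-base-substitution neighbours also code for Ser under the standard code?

3

Position 1: none → 0 synonymous.
Position 2: none → 0 synonymous.
Position 3: TCT, TCC, TCA → 3 synonymous.
Total: 0 + 0 + 3 = 3.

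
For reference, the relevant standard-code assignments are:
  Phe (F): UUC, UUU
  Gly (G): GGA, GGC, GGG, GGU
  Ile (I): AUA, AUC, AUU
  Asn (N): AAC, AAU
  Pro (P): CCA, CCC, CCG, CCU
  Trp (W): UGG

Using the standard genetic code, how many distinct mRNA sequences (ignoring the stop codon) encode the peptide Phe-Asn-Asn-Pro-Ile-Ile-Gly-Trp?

1152

Phe: 2 codons.
Asn: 2 codons.
Asn: 2 codons.
Pro: 4 codons.
Ile: 3 codons.
Ile: 3 codons.
Gly: 4 codons.
Trp: 1 codon.
2 × 2 × 2 × 4 × 3 × 3 × 4 × 1 = 1152.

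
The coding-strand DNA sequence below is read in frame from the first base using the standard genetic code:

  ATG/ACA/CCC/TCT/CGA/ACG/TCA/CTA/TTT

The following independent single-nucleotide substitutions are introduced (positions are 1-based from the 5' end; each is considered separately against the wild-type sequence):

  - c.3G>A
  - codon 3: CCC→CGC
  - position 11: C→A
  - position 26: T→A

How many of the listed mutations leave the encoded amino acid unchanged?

Codon 1: ATG (Met) → ATA (Ile) — missense.
Codon 3: CCC (Pro) → CGC (Arg) — missense.
Codon 4: TCT (Ser) → TAT (Tyr) — missense.
Codon 9: TTT (Phe) → TAT (Tyr) — missense.
Synonymous: 0 of 4.

0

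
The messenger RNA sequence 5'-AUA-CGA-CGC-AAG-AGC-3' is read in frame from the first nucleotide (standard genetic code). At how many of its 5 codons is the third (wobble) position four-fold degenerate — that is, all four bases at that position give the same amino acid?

2

Codon 1 AUA (Ile): third position 3-fold.
Codon 2 CGA (Arg): third position 4-fold.
Codon 3 CGC (Arg): third position 4-fold.
Codon 4 AAG (Lys): third position 2-fold.
Codon 5 AGC (Ser): third position 2-fold.
Four-fold degenerate third positions: 2.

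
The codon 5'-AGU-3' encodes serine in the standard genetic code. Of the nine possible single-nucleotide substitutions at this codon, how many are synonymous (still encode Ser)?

Position 1: none → 0 synonymous.
Position 2: none → 0 synonymous.
Position 3: AGC → 1 synonymous.
Total: 0 + 0 + 1 = 1.

1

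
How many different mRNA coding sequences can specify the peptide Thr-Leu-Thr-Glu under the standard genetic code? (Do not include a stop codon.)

Thr: 4 codons.
Leu: 6 codons.
Thr: 4 codons.
Glu: 2 codons.
4 × 6 × 4 × 2 = 192.

192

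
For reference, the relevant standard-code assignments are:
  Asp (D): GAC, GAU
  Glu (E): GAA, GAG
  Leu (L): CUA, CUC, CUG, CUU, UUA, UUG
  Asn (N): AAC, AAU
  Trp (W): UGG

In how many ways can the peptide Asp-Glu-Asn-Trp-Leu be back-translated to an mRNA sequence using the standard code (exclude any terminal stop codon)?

Asp: 2 codons.
Glu: 2 codons.
Asn: 2 codons.
Trp: 1 codon.
Leu: 6 codons.
2 × 2 × 2 × 1 × 6 = 48.

48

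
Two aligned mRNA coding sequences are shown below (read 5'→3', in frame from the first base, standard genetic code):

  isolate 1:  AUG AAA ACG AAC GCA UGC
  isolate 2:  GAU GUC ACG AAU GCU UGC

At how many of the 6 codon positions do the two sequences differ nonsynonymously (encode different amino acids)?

2

Codon 1: AUG Met / GAU Asp — nonsynonymous.
Codon 2: AAA Lys / GUC Val — nonsynonymous.
Codon 3: ACG Thr / ACG Thr — identical.
Codon 4: AAC Asn / AAU Asn — synonymous.
Codon 5: GCA Ala / GCU Ala — synonymous.
Codon 6: UGC Cys / UGC Cys — identical.
Nonsynonymous differences: 2.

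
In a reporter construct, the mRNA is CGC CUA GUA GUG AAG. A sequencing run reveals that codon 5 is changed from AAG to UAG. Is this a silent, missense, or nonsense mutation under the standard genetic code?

Position 13 falls in codon 5: AAG → Lys.
After the substitution the codon is UAG → Stop.
The new codon is a stop codon, so this is a nonsense mutation.

nonsense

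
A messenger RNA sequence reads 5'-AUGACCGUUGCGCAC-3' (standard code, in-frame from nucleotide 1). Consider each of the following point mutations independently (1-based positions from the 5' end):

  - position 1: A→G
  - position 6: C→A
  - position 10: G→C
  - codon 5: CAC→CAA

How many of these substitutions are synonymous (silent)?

Codon 1: AUG (Met) → GUG (Val) — missense.
Codon 2: ACC (Thr) → ACA (Thr) — synonymous.
Codon 4: GCG (Ala) → CCG (Pro) — missense.
Codon 5: CAC (His) → CAA (Gln) — missense.
Synonymous: 1 of 4.

1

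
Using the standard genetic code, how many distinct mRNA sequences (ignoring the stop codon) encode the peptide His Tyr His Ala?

His: 2 codons.
Tyr: 2 codons.
His: 2 codons.
Ala: 4 codons.
2 × 2 × 2 × 4 = 32.

32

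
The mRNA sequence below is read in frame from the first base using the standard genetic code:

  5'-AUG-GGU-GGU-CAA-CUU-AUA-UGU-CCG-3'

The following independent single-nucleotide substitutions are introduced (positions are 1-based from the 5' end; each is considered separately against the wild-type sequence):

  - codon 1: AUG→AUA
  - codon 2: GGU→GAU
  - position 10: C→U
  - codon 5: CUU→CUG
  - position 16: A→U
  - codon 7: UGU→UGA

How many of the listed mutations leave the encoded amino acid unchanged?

1

Codon 1: AUG (Met) → AUA (Ile) — missense.
Codon 2: GGU (Gly) → GAU (Asp) — missense.
Codon 4: CAA (Gln) → UAA (Stop) — nonsense.
Codon 5: CUU (Leu) → CUG (Leu) — synonymous.
Codon 6: AUA (Ile) → UUA (Leu) — missense.
Codon 7: UGU (Cys) → UGA (Stop) — nonsense.
Synonymous: 1 of 6.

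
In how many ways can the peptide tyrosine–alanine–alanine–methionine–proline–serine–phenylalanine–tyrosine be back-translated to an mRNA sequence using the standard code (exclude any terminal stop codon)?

3072

Tyr: 2 codons.
Ala: 4 codons.
Ala: 4 codons.
Met: 1 codon.
Pro: 4 codons.
Ser: 6 codons.
Phe: 2 codons.
Tyr: 2 codons.
2 × 4 × 4 × 1 × 4 × 6 × 2 × 2 = 3072.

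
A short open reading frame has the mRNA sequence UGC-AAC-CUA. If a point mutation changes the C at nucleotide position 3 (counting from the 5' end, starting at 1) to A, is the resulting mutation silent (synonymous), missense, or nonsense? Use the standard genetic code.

nonsense

Position 3 falls in codon 1: UGC → Cys.
After the substitution the codon is UGA → Stop.
The new codon is a stop codon, so this is a nonsense mutation.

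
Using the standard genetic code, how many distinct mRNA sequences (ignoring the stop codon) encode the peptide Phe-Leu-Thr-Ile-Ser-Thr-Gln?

6912

Phe: 2 codons.
Leu: 6 codons.
Thr: 4 codons.
Ile: 3 codons.
Ser: 6 codons.
Thr: 4 codons.
Gln: 2 codons.
2 × 6 × 4 × 3 × 6 × 4 × 2 = 6912.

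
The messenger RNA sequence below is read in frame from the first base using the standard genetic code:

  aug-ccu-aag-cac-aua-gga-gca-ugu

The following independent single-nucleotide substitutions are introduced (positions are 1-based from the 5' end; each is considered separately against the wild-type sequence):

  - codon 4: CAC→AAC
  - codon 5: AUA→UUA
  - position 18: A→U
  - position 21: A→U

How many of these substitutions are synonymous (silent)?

Codon 4: CAC (His) → AAC (Asn) — missense.
Codon 5: AUA (Ile) → UUA (Leu) — missense.
Codon 6: GGA (Gly) → GGU (Gly) — synonymous.
Codon 7: GCA (Ala) → GCU (Ala) — synonymous.
Synonymous: 2 of 4.

2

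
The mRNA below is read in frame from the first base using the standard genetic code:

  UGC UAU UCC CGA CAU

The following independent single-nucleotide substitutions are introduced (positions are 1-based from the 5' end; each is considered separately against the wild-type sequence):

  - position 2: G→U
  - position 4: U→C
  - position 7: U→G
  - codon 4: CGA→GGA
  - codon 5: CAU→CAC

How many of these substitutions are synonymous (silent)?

1

Codon 1: UGC (Cys) → UUC (Phe) — missense.
Codon 2: UAU (Tyr) → CAU (His) — missense.
Codon 3: UCC (Ser) → GCC (Ala) — missense.
Codon 4: CGA (Arg) → GGA (Gly) — missense.
Codon 5: CAU (His) → CAC (His) — synonymous.
Synonymous: 1 of 5.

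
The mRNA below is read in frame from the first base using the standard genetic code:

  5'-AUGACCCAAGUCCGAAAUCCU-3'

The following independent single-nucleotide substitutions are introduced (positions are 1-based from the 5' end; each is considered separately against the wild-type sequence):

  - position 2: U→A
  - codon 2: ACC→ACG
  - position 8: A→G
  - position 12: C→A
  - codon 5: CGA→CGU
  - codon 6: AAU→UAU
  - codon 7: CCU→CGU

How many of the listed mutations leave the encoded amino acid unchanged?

Codon 1: AUG (Met) → AAG (Lys) — missense.
Codon 2: ACC (Thr) → ACG (Thr) — synonymous.
Codon 3: CAA (Gln) → CGA (Arg) — missense.
Codon 4: GUC (Val) → GUA (Val) — synonymous.
Codon 5: CGA (Arg) → CGU (Arg) — synonymous.
Codon 6: AAU (Asn) → UAU (Tyr) — missense.
Codon 7: CCU (Pro) → CGU (Arg) — missense.
Synonymous: 3 of 7.

3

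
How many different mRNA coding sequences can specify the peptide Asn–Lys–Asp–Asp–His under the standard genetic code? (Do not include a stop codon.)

Asn: 2 codons.
Lys: 2 codons.
Asp: 2 codons.
Asp: 2 codons.
His: 2 codons.
2 × 2 × 2 × 2 × 2 = 32.

32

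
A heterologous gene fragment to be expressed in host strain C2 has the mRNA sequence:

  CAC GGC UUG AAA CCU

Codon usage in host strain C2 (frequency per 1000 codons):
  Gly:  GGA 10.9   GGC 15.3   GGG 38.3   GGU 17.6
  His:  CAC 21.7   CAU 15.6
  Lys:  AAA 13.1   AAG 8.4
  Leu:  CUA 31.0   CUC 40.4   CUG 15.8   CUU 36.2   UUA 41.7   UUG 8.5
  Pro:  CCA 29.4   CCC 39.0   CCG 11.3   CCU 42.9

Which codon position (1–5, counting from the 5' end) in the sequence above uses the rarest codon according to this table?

3

Codon 1 CAC (His): 21.7 per 1000.
Codon 2 GGC (Gly): 15.3 per 1000.
Codon 3 UUG (Leu): 8.5 per 1000.
Codon 4 AAA (Lys): 13.1 per 1000.
Codon 5 CCU (Pro): 42.9 per 1000.
Lowest frequency is 8.5 at codon 3.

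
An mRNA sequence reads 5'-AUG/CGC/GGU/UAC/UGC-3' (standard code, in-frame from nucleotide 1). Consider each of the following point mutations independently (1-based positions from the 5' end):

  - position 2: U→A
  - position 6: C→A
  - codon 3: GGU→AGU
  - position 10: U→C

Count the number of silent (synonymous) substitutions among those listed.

Codon 1: AUG (Met) → AAG (Lys) — missense.
Codon 2: CGC (Arg) → CGA (Arg) — synonymous.
Codon 3: GGU (Gly) → AGU (Ser) — missense.
Codon 4: UAC (Tyr) → CAC (His) — missense.
Synonymous: 1 of 4.

1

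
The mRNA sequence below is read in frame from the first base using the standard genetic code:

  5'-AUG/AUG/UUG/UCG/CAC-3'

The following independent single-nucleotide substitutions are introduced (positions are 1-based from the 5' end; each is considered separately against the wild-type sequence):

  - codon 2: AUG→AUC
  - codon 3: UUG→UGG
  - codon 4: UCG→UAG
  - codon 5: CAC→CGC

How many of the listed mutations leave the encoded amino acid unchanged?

0

Codon 2: AUG (Met) → AUC (Ile) — missense.
Codon 3: UUG (Leu) → UGG (Trp) — missense.
Codon 4: UCG (Ser) → UAG (Stop) — nonsense.
Codon 5: CAC (His) → CGC (Arg) — missense.
Synonymous: 0 of 4.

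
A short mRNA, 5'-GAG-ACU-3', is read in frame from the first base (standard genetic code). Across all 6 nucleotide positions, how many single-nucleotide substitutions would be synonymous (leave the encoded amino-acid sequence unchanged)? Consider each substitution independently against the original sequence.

4

Codon 1 (GAG, Glu): 1 synonymous substitution.
Codon 2 (ACU, Thr): 3 synonymous substitutions.
Total: 1 + 3 = 4.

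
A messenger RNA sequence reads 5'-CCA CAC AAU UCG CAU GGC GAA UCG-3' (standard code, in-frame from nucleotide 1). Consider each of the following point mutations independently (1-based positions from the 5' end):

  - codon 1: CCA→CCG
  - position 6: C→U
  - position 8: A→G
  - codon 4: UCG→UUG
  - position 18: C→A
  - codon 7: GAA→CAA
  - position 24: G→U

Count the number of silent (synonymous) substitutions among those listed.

Codon 1: CCA (Pro) → CCG (Pro) — synonymous.
Codon 2: CAC (His) → CAU (His) — synonymous.
Codon 3: AAU (Asn) → AGU (Ser) — missense.
Codon 4: UCG (Ser) → UUG (Leu) — missense.
Codon 6: GGC (Gly) → GGA (Gly) — synonymous.
Codon 7: GAA (Glu) → CAA (Gln) — missense.
Codon 8: UCG (Ser) → UCU (Ser) — synonymous.
Synonymous: 4 of 7.

4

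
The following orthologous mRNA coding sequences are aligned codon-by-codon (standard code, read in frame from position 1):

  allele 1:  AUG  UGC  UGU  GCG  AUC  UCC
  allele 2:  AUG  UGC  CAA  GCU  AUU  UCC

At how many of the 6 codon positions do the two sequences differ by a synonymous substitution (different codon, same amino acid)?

2

Codon 1: AUG Met / AUG Met — identical.
Codon 2: UGC Cys / UGC Cys — identical.
Codon 3: UGU Cys / CAA Gln — nonsynonymous.
Codon 4: GCG Ala / GCU Ala — synonymous.
Codon 5: AUC Ile / AUU Ile — synonymous.
Codon 6: UCC Ser / UCC Ser — identical.
Synonymous differences: 2.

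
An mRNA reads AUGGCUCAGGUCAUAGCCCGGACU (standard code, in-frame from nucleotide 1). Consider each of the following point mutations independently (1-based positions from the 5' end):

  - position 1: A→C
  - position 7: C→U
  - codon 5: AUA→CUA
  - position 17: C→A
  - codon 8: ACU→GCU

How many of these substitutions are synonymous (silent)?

Codon 1: AUG (Met) → CUG (Leu) — missense.
Codon 3: CAG (Gln) → UAG (Stop) — nonsense.
Codon 5: AUA (Ile) → CUA (Leu) — missense.
Codon 6: GCC (Ala) → GAC (Asp) — missense.
Codon 8: ACU (Thr) → GCU (Ala) — missense.
Synonymous: 0 of 5.

0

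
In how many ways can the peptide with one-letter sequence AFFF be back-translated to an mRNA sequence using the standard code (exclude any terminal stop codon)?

Ala: 4 codons.
Phe: 2 codons.
Phe: 2 codons.
Phe: 2 codons.
4 × 2 × 2 × 2 = 32.

32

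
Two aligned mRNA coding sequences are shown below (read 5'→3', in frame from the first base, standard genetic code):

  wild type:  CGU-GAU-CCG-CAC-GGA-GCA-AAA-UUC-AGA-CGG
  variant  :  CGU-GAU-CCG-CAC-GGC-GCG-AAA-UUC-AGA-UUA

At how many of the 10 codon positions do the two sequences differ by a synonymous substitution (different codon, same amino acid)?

2

Codon 1: CGU Arg / CGU Arg — identical.
Codon 2: GAU Asp / GAU Asp — identical.
Codon 3: CCG Pro / CCG Pro — identical.
Codon 4: CAC His / CAC His — identical.
Codon 5: GGA Gly / GGC Gly — synonymous.
Codon 6: GCA Ala / GCG Ala — synonymous.
Codon 7: AAA Lys / AAA Lys — identical.
Codon 8: UUC Phe / UUC Phe — identical.
Codon 9: AGA Arg / AGA Arg — identical.
Codon 10: CGG Arg / UUA Leu — nonsynonymous.
Synonymous differences: 2.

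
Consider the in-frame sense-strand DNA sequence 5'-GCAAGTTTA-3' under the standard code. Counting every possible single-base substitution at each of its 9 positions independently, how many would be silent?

Codon 1 (GCA, Ala): 3 synonymous substitutions.
Codon 2 (AGT, Ser): 1 synonymous substitution.
Codon 3 (TTA, Leu): 2 synonymous substitutions.
Total: 3 + 1 + 2 = 6.

6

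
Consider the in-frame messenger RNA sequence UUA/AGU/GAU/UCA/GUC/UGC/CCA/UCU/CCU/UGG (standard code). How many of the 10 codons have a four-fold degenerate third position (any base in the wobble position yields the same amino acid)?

5

Codon 1 UUA (Leu): third position 2-fold.
Codon 2 AGU (Ser): third position 2-fold.
Codon 3 GAU (Asp): third position 2-fold.
Codon 4 UCA (Ser): third position 4-fold.
Codon 5 GUC (Val): third position 4-fold.
Codon 6 UGC (Cys): third position 2-fold.
Codon 7 CCA (Pro): third position 4-fold.
Codon 8 UCU (Ser): third position 4-fold.
Codon 9 CCU (Pro): third position 4-fold.
Codon 10 UGG (Trp): third position 1-fold.
Four-fold degenerate third positions: 5.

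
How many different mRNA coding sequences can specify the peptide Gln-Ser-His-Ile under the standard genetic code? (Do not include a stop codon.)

Gln: 2 codons.
Ser: 6 codons.
His: 2 codons.
Ile: 3 codons.
2 × 6 × 2 × 3 = 72.

72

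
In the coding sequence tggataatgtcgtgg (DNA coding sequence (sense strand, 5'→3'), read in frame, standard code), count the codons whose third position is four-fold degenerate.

1

Codon 1 TGG (Trp): third position 1-fold.
Codon 2 ATA (Ile): third position 3-fold.
Codon 3 ATG (Met): third position 1-fold.
Codon 4 TCG (Ser): third position 4-fold.
Codon 5 TGG (Trp): third position 1-fold.
Four-fold degenerate third positions: 1.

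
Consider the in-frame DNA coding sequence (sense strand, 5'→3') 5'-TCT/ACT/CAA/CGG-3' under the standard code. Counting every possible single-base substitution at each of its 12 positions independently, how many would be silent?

Codon 1 (TCT, Ser): 3 synonymous substitutions.
Codon 2 (ACT, Thr): 3 synonymous substitutions.
Codon 3 (CAA, Gln): 1 synonymous substitution.
Codon 4 (CGG, Arg): 4 synonymous substitutions.
Total: 3 + 3 + 1 + 4 = 11.

11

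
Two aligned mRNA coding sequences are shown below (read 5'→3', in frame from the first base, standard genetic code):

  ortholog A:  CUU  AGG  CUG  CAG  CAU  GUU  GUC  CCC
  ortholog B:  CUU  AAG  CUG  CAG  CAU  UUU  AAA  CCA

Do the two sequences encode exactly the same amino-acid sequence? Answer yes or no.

no

Codon 1: CUU Leu / CUU Leu — identical.
Codon 2: AGG Arg / AAG Lys — nonsynonymous.
Codon 3: CUG Leu / CUG Leu — identical.
Codon 4: CAG Gln / CAG Gln — identical.
Codon 5: CAU His / CAU His — identical.
Codon 6: GUU Val / UUU Phe — nonsynonymous.
Codon 7: GUC Val / AAA Lys — nonsynonymous.
Codon 8: CCC Pro / CCA Pro — synonymous.
Nonsynonymous differences: 3 → different protein.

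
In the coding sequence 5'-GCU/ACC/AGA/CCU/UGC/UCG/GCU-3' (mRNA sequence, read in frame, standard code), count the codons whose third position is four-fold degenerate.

Codon 1 GCU (Ala): third position 4-fold.
Codon 2 ACC (Thr): third position 4-fold.
Codon 3 AGA (Arg): third position 2-fold.
Codon 4 CCU (Pro): third position 4-fold.
Codon 5 UGC (Cys): third position 2-fold.
Codon 6 UCG (Ser): third position 4-fold.
Codon 7 GCU (Ala): third position 4-fold.
Four-fold degenerate third positions: 5.

5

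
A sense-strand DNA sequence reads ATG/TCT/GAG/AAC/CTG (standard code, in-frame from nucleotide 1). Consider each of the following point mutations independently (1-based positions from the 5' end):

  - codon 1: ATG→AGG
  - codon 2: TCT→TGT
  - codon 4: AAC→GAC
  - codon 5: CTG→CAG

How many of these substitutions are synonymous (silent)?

Codon 1: ATG (Met) → AGG (Arg) — missense.
Codon 2: TCT (Ser) → TGT (Cys) — missense.
Codon 4: AAC (Asn) → GAC (Asp) — missense.
Codon 5: CTG (Leu) → CAG (Gln) — missense.
Synonymous: 0 of 4.

0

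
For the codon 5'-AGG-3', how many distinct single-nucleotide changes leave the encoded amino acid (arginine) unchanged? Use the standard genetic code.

Position 1: CGG → 1 synonymous.
Position 2: none → 0 synonymous.
Position 3: AGA → 1 synonymous.
Total: 1 + 0 + 1 = 2.

2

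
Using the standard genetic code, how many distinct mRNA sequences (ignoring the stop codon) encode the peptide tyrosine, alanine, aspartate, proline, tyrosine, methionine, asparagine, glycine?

1024

Tyr: 2 codons.
Ala: 4 codons.
Asp: 2 codons.
Pro: 4 codons.
Tyr: 2 codons.
Met: 1 codon.
Asn: 2 codons.
Gly: 4 codons.
2 × 4 × 2 × 4 × 2 × 1 × 2 × 4 = 1024.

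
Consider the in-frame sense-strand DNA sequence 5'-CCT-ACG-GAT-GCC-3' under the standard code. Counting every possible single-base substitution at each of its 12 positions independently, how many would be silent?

Codon 1 (CCT, Pro): 3 synonymous substitutions.
Codon 2 (ACG, Thr): 3 synonymous substitutions.
Codon 3 (GAT, Asp): 1 synonymous substitution.
Codon 4 (GCC, Ala): 3 synonymous substitutions.
Total: 3 + 3 + 1 + 3 = 10.

10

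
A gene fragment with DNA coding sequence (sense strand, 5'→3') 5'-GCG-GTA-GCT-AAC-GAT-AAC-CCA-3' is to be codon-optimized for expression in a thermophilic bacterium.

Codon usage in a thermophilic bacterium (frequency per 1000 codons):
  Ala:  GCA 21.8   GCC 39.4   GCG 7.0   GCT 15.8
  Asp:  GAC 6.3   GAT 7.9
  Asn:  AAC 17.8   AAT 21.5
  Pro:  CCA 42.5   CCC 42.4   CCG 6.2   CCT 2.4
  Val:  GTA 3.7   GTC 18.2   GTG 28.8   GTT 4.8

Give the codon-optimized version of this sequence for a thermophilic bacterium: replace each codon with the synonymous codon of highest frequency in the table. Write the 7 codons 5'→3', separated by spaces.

GCC GTG GCC AAT GAT AAT CCA

Codon 1 (Ala): best is GCC at 39.4.
Codon 2 (Val): best is GTG at 28.8.
Codon 3 (Ala): best is GCC at 39.4.
Codon 4 (Asn): best is AAT at 21.5.
Codon 5 (Asp): best is GAT at 7.9.
Codon 6 (Asn): best is AAT at 21.5.
Codon 7 (Pro): best is CCA at 42.5.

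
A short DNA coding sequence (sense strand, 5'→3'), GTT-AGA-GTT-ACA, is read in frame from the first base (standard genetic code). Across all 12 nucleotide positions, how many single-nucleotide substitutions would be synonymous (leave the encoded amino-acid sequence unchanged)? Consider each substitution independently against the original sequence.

11

Codon 1 (GTT, Val): 3 synonymous substitutions.
Codon 2 (AGA, Arg): 2 synonymous substitutions.
Codon 3 (GTT, Val): 3 synonymous substitutions.
Codon 4 (ACA, Thr): 3 synonymous substitutions.
Total: 3 + 2 + 3 + 3 = 11.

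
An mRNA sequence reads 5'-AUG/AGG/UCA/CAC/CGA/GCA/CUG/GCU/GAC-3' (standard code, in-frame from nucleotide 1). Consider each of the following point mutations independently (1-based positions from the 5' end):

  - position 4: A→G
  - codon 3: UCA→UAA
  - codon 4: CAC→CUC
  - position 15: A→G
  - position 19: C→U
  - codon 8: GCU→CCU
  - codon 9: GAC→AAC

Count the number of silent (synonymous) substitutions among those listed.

2

Codon 2: AGG (Arg) → GGG (Gly) — missense.
Codon 3: UCA (Ser) → UAA (Stop) — nonsense.
Codon 4: CAC (His) → CUC (Leu) — missense.
Codon 5: CGA (Arg) → CGG (Arg) — synonymous.
Codon 7: CUG (Leu) → UUG (Leu) — synonymous.
Codon 8: GCU (Ala) → CCU (Pro) — missense.
Codon 9: GAC (Asp) → AAC (Asn) — missense.
Synonymous: 2 of 7.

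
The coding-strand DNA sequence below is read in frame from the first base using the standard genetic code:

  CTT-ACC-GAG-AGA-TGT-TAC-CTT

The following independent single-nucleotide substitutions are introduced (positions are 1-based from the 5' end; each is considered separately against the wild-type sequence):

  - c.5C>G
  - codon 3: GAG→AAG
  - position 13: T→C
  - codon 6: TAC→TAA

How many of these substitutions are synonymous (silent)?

Codon 2: ACC (Thr) → AGC (Ser) — missense.
Codon 3: GAG (Glu) → AAG (Lys) — missense.
Codon 5: TGT (Cys) → CGT (Arg) — missense.
Codon 6: TAC (Tyr) → TAA (Stop) — nonsense.
Synonymous: 0 of 4.

0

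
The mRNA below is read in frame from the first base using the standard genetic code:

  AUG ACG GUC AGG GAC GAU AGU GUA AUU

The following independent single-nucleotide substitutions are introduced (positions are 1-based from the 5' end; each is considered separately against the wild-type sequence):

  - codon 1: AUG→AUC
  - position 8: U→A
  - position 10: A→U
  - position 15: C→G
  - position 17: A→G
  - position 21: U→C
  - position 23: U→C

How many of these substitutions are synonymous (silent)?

1

Codon 1: AUG (Met) → AUC (Ile) — missense.
Codon 3: GUC (Val) → GAC (Asp) — missense.
Codon 4: AGG (Arg) → UGG (Trp) — missense.
Codon 5: GAC (Asp) → GAG (Glu) — missense.
Codon 6: GAU (Asp) → GGU (Gly) — missense.
Codon 7: AGU (Ser) → AGC (Ser) — synonymous.
Codon 8: GUA (Val) → GCA (Ala) — missense.
Synonymous: 1 of 7.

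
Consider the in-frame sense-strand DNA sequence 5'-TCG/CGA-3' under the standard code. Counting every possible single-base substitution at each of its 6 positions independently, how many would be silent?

Codon 1 (TCG, Ser): 3 synonymous substitutions.
Codon 2 (CGA, Arg): 4 synonymous substitutions.
Total: 3 + 4 = 7.

7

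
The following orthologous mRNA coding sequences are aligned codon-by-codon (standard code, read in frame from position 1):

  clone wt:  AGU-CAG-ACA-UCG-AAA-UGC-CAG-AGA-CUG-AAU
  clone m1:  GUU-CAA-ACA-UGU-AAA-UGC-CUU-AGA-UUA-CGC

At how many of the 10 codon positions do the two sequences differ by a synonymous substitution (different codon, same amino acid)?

Codon 1: AGU Ser / GUU Val — nonsynonymous.
Codon 2: CAG Gln / CAA Gln — synonymous.
Codon 3: ACA Thr / ACA Thr — identical.
Codon 4: UCG Ser / UGU Cys — nonsynonymous.
Codon 5: AAA Lys / AAA Lys — identical.
Codon 6: UGC Cys / UGC Cys — identical.
Codon 7: CAG Gln / CUU Leu — nonsynonymous.
Codon 8: AGA Arg / AGA Arg — identical.
Codon 9: CUG Leu / UUA Leu — synonymous.
Codon 10: AAU Asn / CGC Arg — nonsynonymous.
Synonymous differences: 2.

2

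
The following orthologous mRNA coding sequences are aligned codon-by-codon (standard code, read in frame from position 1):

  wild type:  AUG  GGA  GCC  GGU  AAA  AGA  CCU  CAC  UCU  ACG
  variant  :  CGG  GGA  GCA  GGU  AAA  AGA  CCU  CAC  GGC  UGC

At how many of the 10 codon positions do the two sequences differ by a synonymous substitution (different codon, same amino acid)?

Codon 1: AUG Met / CGG Arg — nonsynonymous.
Codon 2: GGA Gly / GGA Gly — identical.
Codon 3: GCC Ala / GCA Ala — synonymous.
Codon 4: GGU Gly / GGU Gly — identical.
Codon 5: AAA Lys / AAA Lys — identical.
Codon 6: AGA Arg / AGA Arg — identical.
Codon 7: CCU Pro / CCU Pro — identical.
Codon 8: CAC His / CAC His — identical.
Codon 9: UCU Ser / GGC Gly — nonsynonymous.
Codon 10: ACG Thr / UGC Cys — nonsynonymous.
Synonymous differences: 1.

1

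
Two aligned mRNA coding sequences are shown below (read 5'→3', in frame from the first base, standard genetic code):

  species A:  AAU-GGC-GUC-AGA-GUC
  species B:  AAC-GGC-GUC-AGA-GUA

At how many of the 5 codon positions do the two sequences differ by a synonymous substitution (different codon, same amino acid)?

2

Codon 1: AAU Asn / AAC Asn — synonymous.
Codon 2: GGC Gly / GGC Gly — identical.
Codon 3: GUC Val / GUC Val — identical.
Codon 4: AGA Arg / AGA Arg — identical.
Codon 5: GUC Val / GUA Val — synonymous.
Synonymous differences: 2.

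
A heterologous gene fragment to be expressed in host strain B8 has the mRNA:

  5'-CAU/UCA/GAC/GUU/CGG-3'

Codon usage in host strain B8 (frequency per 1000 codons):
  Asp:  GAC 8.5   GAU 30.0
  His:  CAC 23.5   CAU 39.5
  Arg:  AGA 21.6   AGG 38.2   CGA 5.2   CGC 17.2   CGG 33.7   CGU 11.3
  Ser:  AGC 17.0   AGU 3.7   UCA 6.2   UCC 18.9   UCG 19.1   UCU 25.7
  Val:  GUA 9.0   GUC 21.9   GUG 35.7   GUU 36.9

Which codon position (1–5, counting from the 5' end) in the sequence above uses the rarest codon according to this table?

2

Codon 1 CAU (His): 39.5 per 1000.
Codon 2 UCA (Ser): 6.2 per 1000.
Codon 3 GAC (Asp): 8.5 per 1000.
Codon 4 GUU (Val): 36.9 per 1000.
Codon 5 CGG (Arg): 33.7 per 1000.
Lowest frequency is 6.2 at codon 2.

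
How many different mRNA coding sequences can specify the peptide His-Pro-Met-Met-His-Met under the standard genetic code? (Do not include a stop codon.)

His: 2 codons.
Pro: 4 codons.
Met: 1 codon.
Met: 1 codon.
His: 2 codons.
Met: 1 codon.
2 × 4 × 1 × 1 × 2 × 1 = 16.

16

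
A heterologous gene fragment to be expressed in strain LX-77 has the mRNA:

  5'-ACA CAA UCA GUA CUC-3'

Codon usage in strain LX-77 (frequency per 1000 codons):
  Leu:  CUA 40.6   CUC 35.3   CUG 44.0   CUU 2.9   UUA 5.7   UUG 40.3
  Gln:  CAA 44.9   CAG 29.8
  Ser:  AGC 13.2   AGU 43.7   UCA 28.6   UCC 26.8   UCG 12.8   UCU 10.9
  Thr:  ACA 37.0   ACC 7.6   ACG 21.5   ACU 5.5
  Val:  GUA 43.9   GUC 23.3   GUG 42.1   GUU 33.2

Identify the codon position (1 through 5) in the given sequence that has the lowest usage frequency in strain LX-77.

3

Codon 1 ACA (Thr): 37.0 per 1000.
Codon 2 CAA (Gln): 44.9 per 1000.
Codon 3 UCA (Ser): 28.6 per 1000.
Codon 4 GUA (Val): 43.9 per 1000.
Codon 5 CUC (Leu): 35.3 per 1000.
Lowest frequency is 28.6 at codon 3.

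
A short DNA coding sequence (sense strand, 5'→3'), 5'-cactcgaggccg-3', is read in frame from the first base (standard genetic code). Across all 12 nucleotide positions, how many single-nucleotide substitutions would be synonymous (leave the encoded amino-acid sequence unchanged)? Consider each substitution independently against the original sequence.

9

Codon 1 (CAC, His): 1 synonymous substitution.
Codon 2 (TCG, Ser): 3 synonymous substitutions.
Codon 3 (AGG, Arg): 2 synonymous substitutions.
Codon 4 (CCG, Pro): 3 synonymous substitutions.
Total: 1 + 3 + 2 + 3 = 9.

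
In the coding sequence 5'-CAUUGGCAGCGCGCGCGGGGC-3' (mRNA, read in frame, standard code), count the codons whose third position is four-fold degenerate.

Codon 1 CAU (His): third position 2-fold.
Codon 2 UGG (Trp): third position 1-fold.
Codon 3 CAG (Gln): third position 2-fold.
Codon 4 CGC (Arg): third position 4-fold.
Codon 5 GCG (Ala): third position 4-fold.
Codon 6 CGG (Arg): third position 4-fold.
Codon 7 GGC (Gly): third position 4-fold.
Four-fold degenerate third positions: 4.

4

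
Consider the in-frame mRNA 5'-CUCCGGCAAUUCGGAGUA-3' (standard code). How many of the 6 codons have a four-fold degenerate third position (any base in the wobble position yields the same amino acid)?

Codon 1 CUC (Leu): third position 4-fold.
Codon 2 CGG (Arg): third position 4-fold.
Codon 3 CAA (Gln): third position 2-fold.
Codon 4 UUC (Phe): third position 2-fold.
Codon 5 GGA (Gly): third position 4-fold.
Codon 6 GUA (Val): third position 4-fold.
Four-fold degenerate third positions: 4.

4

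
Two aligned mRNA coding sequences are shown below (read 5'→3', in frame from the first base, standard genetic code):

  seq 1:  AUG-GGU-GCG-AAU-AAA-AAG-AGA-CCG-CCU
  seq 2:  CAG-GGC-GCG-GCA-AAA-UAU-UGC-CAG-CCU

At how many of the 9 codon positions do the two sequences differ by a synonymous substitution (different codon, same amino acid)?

1

Codon 1: AUG Met / CAG Gln — nonsynonymous.
Codon 2: GGU Gly / GGC Gly — synonymous.
Codon 3: GCG Ala / GCG Ala — identical.
Codon 4: AAU Asn / GCA Ala — nonsynonymous.
Codon 5: AAA Lys / AAA Lys — identical.
Codon 6: AAG Lys / UAU Tyr — nonsynonymous.
Codon 7: AGA Arg / UGC Cys — nonsynonymous.
Codon 8: CCG Pro / CAG Gln — nonsynonymous.
Codon 9: CCU Pro / CCU Pro — identical.
Synonymous differences: 1.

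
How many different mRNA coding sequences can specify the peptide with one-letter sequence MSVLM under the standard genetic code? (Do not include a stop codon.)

144

Met: 1 codon.
Ser: 6 codons.
Val: 4 codons.
Leu: 6 codons.
Met: 1 codon.
1 × 6 × 4 × 6 × 1 = 144.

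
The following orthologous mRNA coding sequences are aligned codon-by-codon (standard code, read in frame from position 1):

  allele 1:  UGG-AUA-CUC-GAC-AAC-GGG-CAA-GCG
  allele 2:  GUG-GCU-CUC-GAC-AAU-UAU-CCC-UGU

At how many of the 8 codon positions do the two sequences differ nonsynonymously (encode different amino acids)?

5

Codon 1: UGG Trp / GUG Val — nonsynonymous.
Codon 2: AUA Ile / GCU Ala — nonsynonymous.
Codon 3: CUC Leu / CUC Leu — identical.
Codon 4: GAC Asp / GAC Asp — identical.
Codon 5: AAC Asn / AAU Asn — synonymous.
Codon 6: GGG Gly / UAU Tyr — nonsynonymous.
Codon 7: CAA Gln / CCC Pro — nonsynonymous.
Codon 8: GCG Ala / UGU Cys — nonsynonymous.
Nonsynonymous differences: 5.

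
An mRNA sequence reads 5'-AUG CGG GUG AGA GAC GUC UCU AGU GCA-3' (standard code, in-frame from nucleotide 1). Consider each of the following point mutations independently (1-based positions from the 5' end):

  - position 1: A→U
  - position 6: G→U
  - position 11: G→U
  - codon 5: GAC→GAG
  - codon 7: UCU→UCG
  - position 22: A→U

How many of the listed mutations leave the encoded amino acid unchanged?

2

Codon 1: AUG (Met) → UUG (Leu) — missense.
Codon 2: CGG (Arg) → CGU (Arg) — synonymous.
Codon 4: AGA (Arg) → AUA (Ile) — missense.
Codon 5: GAC (Asp) → GAG (Glu) — missense.
Codon 7: UCU (Ser) → UCG (Ser) — synonymous.
Codon 8: AGU (Ser) → UGU (Cys) — missense.
Synonymous: 2 of 6.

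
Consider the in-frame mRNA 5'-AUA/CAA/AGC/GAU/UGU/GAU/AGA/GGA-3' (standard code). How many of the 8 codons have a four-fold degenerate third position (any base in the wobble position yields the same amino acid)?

1

Codon 1 AUA (Ile): third position 3-fold.
Codon 2 CAA (Gln): third position 2-fold.
Codon 3 AGC (Ser): third position 2-fold.
Codon 4 GAU (Asp): third position 2-fold.
Codon 5 UGU (Cys): third position 2-fold.
Codon 6 GAU (Asp): third position 2-fold.
Codon 7 AGA (Arg): third position 2-fold.
Codon 8 GGA (Gly): third position 4-fold.
Four-fold degenerate third positions: 1.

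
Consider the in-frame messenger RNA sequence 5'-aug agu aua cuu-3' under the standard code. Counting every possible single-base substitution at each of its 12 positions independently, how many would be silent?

6

Codon 1 (AUG, Met): 0 synonymous substitutions.
Codon 2 (AGU, Ser): 1 synonymous substitution.
Codon 3 (AUA, Ile): 2 synonymous substitutions.
Codon 4 (CUU, Leu): 3 synonymous substitutions.
Total: 0 + 1 + 2 + 3 = 6.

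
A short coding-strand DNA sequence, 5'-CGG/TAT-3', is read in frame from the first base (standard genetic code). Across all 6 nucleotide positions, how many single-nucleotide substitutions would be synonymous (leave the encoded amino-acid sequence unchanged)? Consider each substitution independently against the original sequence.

5

Codon 1 (CGG, Arg): 4 synonymous substitutions.
Codon 2 (TAT, Tyr): 1 synonymous substitution.
Total: 4 + 1 = 5.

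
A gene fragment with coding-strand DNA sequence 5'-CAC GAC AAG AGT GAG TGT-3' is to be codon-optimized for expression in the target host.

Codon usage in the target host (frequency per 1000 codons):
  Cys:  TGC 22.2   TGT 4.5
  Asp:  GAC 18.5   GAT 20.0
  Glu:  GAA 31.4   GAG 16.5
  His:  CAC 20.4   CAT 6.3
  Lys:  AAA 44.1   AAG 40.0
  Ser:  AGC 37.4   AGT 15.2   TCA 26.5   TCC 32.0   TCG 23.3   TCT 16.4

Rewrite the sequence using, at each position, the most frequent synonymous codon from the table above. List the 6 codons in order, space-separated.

CAC GAT AAA AGC GAA TGC

Codon 1 (His): best is CAC at 20.4.
Codon 2 (Asp): best is GAT at 20.0.
Codon 3 (Lys): best is AAA at 44.1.
Codon 4 (Ser): best is AGC at 37.4.
Codon 5 (Glu): best is GAA at 31.4.
Codon 6 (Cys): best is TGC at 22.2.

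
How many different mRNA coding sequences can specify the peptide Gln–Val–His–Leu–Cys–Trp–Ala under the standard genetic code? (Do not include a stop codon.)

768

Gln: 2 codons.
Val: 4 codons.
His: 2 codons.
Leu: 6 codons.
Cys: 2 codons.
Trp: 1 codon.
Ala: 4 codons.
2 × 4 × 2 × 6 × 2 × 1 × 4 = 768.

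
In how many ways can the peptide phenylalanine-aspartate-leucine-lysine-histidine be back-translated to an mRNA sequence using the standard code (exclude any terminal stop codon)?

96

Phe: 2 codons.
Asp: 2 codons.
Leu: 6 codons.
Lys: 2 codons.
His: 2 codons.
2 × 2 × 6 × 2 × 2 = 96.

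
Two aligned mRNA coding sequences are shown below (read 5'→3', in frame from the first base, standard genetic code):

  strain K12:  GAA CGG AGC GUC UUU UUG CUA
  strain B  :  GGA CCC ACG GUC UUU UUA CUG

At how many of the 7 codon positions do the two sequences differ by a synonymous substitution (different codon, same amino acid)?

Codon 1: GAA Glu / GGA Gly — nonsynonymous.
Codon 2: CGG Arg / CCC Pro — nonsynonymous.
Codon 3: AGC Ser / ACG Thr — nonsynonymous.
Codon 4: GUC Val / GUC Val — identical.
Codon 5: UUU Phe / UUU Phe — identical.
Codon 6: UUG Leu / UUA Leu — synonymous.
Codon 7: CUA Leu / CUG Leu — synonymous.
Synonymous differences: 2.

2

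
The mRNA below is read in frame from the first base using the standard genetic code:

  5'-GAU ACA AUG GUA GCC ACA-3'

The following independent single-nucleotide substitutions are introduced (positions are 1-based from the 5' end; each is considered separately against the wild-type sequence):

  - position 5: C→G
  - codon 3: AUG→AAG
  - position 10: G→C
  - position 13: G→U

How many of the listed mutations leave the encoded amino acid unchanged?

0

Codon 2: ACA (Thr) → AGA (Arg) — missense.
Codon 3: AUG (Met) → AAG (Lys) — missense.
Codon 4: GUA (Val) → CUA (Leu) — missense.
Codon 5: GCC (Ala) → UCC (Ser) — missense.
Synonymous: 0 of 4.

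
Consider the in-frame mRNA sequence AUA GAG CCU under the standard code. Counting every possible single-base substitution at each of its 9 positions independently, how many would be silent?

6

Codon 1 (AUA, Ile): 2 synonymous substitutions.
Codon 2 (GAG, Glu): 1 synonymous substitution.
Codon 3 (CCU, Pro): 3 synonymous substitutions.
Total: 2 + 1 + 3 = 6.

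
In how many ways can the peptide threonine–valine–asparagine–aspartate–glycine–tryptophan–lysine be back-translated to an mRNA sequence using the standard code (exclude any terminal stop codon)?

Thr: 4 codons.
Val: 4 codons.
Asn: 2 codons.
Asp: 2 codons.
Gly: 4 codons.
Trp: 1 codon.
Lys: 2 codons.
4 × 4 × 2 × 2 × 4 × 1 × 2 = 512.

512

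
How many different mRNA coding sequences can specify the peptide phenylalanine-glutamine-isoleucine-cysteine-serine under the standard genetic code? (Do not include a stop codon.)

144

Phe: 2 codons.
Gln: 2 codons.
Ile: 3 codons.
Cys: 2 codons.
Ser: 6 codons.
2 × 2 × 3 × 2 × 6 = 144.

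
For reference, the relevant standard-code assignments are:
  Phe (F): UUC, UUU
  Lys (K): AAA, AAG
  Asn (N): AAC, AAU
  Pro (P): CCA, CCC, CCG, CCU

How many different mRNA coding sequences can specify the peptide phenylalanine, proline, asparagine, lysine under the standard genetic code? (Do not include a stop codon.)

Phe: 2 codons.
Pro: 4 codons.
Asn: 2 codons.
Lys: 2 codons.
2 × 4 × 2 × 2 = 32.

32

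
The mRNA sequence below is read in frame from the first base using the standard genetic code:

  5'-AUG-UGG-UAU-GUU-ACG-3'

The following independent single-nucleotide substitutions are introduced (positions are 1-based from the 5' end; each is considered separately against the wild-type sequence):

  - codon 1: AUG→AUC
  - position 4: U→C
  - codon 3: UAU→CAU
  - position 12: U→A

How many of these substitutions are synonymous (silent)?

1

Codon 1: AUG (Met) → AUC (Ile) — missense.
Codon 2: UGG (Trp) → CGG (Arg) — missense.
Codon 3: UAU (Tyr) → CAU (His) — missense.
Codon 4: GUU (Val) → GUA (Val) — synonymous.
Synonymous: 1 of 4.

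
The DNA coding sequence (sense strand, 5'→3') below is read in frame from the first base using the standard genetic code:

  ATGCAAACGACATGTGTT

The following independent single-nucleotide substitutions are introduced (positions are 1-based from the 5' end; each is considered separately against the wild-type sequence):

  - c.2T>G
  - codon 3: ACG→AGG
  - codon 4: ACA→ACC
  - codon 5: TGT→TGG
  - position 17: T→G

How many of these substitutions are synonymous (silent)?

1

Codon 1: ATG (Met) → AGG (Arg) — missense.
Codon 3: ACG (Thr) → AGG (Arg) — missense.
Codon 4: ACA (Thr) → ACC (Thr) — synonymous.
Codon 5: TGT (Cys) → TGG (Trp) — missense.
Codon 6: GTT (Val) → GGT (Gly) — missense.
Synonymous: 1 of 5.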